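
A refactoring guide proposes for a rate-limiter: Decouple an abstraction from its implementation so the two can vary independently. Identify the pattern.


This matches the Bridge pattern

Bridge


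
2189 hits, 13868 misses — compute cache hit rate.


Formula: hit rate = hits / (hits + misses) * 100
hit rate = 2189 / (2189 + 13868) * 100
hit rate = 2189 / 16057 * 100
hit rate = 13.63%

13.63%


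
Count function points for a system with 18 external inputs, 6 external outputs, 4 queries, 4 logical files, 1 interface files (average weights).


UFP = EI*4 + EO*5 + EQ*4 + ILF*10 + EIF*7
UFP = 18*4 + 6*5 + 4*4 + 4*10 + 1*7
UFP = 72 + 30 + 16 + 40 + 7
UFP = 165

165


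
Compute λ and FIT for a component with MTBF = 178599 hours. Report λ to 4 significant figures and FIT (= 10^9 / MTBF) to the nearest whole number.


Formula: λ = 1 / MTBF; FIT = λ × 1e9 = 1e9 / MTBF
λ = 1 / 178599 ≈ 5.599e-06 failures/hour
FIT = 1e9 / 178599 ≈ 5599 failures per 1e9 hours (nearest whole number)

λ = 5.599e-06 /h, FIT = 5599


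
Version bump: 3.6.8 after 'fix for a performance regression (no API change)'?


Current: 3.6.8
Change category: 'fix for a performance regression (no API change)' → patch bump
SemVer rule: patch bump → increment PATCH (MAJOR and MINOR unchanged)
New: 3.6.9

3.6.9


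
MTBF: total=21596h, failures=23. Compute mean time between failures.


Formula: MTBF = Total operating time / Number of failures
MTBF = 21596 / 23
MTBF = 938.96 hours

938.96 hours


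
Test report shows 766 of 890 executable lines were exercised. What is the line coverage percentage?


Coverage = covered / total * 100
Coverage = 766 / 890 * 100
Coverage = 86.07%

86.07%


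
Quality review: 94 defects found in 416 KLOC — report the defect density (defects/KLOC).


Defect density = defects / KLOC
Defect density = 94 / 416
Defect density = 0.226 defects/KLOC

0.226 defects/KLOC


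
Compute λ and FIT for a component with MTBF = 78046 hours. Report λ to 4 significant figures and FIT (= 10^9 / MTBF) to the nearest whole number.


Formula: λ = 1 / MTBF; FIT = λ × 1e9 = 1e9 / MTBF
λ = 1 / 78046 ≈ 1.281e-05 failures/hour
FIT = 1e9 / 78046 ≈ 12813 failures per 1e9 hours (nearest whole number)

λ = 1.281e-05 /h, FIT = 12813


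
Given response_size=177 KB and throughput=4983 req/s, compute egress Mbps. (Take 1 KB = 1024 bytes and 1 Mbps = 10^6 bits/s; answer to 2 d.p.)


Formula: Mbps = payload_bytes * RPS * 8 / 1e6
Payload per request = 177 KB = 177 * 1024 = 181248 bytes
Total bytes/sec = 181248 * 4983 = 903158784
Total bits/sec = 903158784 * 8 = 7225270272
Mbps = 7225270272 / 1e6 = 7225.27

7225.27 Mbps


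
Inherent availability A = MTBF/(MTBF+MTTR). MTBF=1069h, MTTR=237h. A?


Availability = MTBF / (MTBF + MTTR)
Availability = 1069 / (1069 + 237)
Availability = 1069 / 1306
Availability = 81.853%

81.853%


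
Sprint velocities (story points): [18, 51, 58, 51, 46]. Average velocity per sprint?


Formula: Avg velocity = Total points / Number of sprints
Points: [18, 51, 58, 51, 46]
Sum = 18 + 51 + 58 + 51 + 46 = 224
Avg velocity = 224 / 5 = 44.8 points/sprint

44.8 points/sprint


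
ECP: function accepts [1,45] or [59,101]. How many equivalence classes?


Valid ranges: [1,45] and [59,101]
Class 1: x < 1 — invalid
Class 2: 1 ≤ x ≤ 45 — valid
Class 3: 45 < x < 59 — invalid (gap between ranges)
Class 4: 59 ≤ x ≤ 101 — valid
Class 5: x > 101 — invalid
Total equivalence classes: 5

5 equivalence classes


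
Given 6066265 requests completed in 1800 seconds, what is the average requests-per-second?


Formula: throughput = requests / seconds
throughput = 6066265 / 1800
throughput = 3370.15 requests/second

3370.15 requests/second


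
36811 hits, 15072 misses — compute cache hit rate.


Formula: hit rate = hits / (hits + misses) * 100
hit rate = 36811 / (36811 + 15072) * 100
hit rate = 36811 / 51883 * 100
hit rate = 70.95%

70.95%


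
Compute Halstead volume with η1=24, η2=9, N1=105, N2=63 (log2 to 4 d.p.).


Formula: V = N * log2(η), where N = N1 + N2 and η = η1 + η2
η = 24 + 9 = 33
N = 105 + 63 = 168
log2(33) ≈ 5.0444
V = 168 * 5.0444 = 847.46

847.46


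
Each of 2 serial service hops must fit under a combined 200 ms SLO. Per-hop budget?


Formula: per_stage = total_budget / stages
per_stage = 200 / 2
per_stage = 100.0 ms

100.0 ms


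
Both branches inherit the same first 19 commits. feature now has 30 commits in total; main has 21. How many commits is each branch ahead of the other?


Common ancestor: commit #19
feature commits after divergence: 30 - 19 = 11
main commits after divergence: 21 - 19 = 2
feature is 11 commits ahead of main
main is 2 commits ahead of feature

feature ahead: 11, main ahead: 2


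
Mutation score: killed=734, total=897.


Mutation score = killed / total * 100
Mutation score = 734 / 897 * 100
Mutation score = 81.83%

81.83%


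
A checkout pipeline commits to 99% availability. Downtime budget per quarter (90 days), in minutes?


Formula: allowed downtime = period * (100 - SLA) / 100
Period (quarter (90 days)) = 129600 minutes
Unavailability fraction = (100 - 99.0) / 100
Allowed downtime = 129600 * (100 - 99.0) / 100
Allowed downtime = 1296.0 minutes

1296.0 minutes


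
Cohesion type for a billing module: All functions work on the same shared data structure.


Reasoning: Functions share data
Type: Communicational cohesion

Communicational cohesion


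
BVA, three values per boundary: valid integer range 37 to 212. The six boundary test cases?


Range: [37, 212]
Boundaries: just below min, min, min+1, max-1, max, just above max
Values: [36, 37, 38, 211, 212, 213]

[36, 37, 38, 211, 212, 213]


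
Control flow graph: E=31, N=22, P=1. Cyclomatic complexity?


Formula: V(G) = E - N + 2P
V(G) = 31 - 22 + 2*1
V(G) = 9 + 2
V(G) = 11

11


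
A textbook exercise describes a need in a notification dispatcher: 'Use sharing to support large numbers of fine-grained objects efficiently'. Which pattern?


This matches the Flyweight pattern

Flyweight


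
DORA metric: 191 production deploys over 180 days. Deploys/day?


Formula: deployments per day = releases / days
= 191 / 180
= 1.061 deploys/day
(equivalently, 7.43 deploys/week)

1.061 deploys/day


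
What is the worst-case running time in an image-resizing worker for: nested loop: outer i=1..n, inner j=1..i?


Reasoning: triangle: n(n+1)/2 ~ n^2/2
Complexity: O(n^2)

O(n^2)


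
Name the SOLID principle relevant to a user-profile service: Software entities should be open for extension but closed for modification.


This describes the Open/Closed Principle (OCP)

Open/Closed Principle (OCP)


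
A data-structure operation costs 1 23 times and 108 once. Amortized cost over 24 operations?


Formula: Amortized cost = Total cost / Operations
Total cost = (23 * 1) + (1 * 108)
Total cost = 23 + 108 = 131
Amortized = 131 / 24 = 5.4583

5.4583


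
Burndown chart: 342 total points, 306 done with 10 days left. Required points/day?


Formula: Required rate = Remaining points / Days left
Remaining = 342 - 306 = 36 points
Required rate = 36 / 10 = 3.6 points/day

3.6 points/day


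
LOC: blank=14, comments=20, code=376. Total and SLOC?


Total LOC = blank + comment + code
Total LOC = 14 + 20 + 376 = 410
SLOC (source only) = code = 376

Total LOC: 410, SLOC: 376


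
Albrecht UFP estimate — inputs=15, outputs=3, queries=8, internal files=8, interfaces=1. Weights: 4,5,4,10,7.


UFP = EI*4 + EO*5 + EQ*4 + ILF*10 + EIF*7
UFP = 15*4 + 3*5 + 8*4 + 8*10 + 1*7
UFP = 60 + 15 + 32 + 80 + 7
UFP = 194

194


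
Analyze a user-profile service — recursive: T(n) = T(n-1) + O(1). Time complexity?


Reasoning: linear recursion with constant work per frame
Complexity: O(n)

O(n)


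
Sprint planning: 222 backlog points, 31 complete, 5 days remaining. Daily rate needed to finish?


Formula: Required rate = Remaining points / Days left
Remaining = 222 - 31 = 191 points
Required rate = 191 / 5 = 38.2 points/day

38.2 points/day


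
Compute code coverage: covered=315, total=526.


Coverage = covered / total * 100
Coverage = 315 / 526 * 100
Coverage = 59.89%

59.89%


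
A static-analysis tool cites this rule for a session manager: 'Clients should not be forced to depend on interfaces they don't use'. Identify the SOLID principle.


This describes the Interface Segregation Principle (ISP)

Interface Segregation Principle (ISP)


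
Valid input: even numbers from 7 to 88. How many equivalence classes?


Constraint: even integers in [7, 88]
Class 1: x < 7 — out-of-range invalid
Class 2: x in [7,88] but odd — wrong type invalid
Class 3: x in [7,88] and even — valid
Class 4: x > 88 — out-of-range invalid
Total equivalence classes: 4

4 equivalence classes


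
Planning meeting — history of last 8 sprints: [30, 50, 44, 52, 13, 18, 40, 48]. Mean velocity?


Formula: Avg velocity = Total points / Number of sprints
Points: [30, 50, 44, 52, 13, 18, 40, 48]
Sum = 30 + 50 + 44 + 52 + 13 + 18 + 40 + 48 = 295
Avg velocity = 295 / 8 = 36.88 points/sprint

36.88 points/sprint


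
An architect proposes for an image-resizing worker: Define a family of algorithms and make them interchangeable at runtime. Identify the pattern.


This matches the Strategy pattern

Strategy


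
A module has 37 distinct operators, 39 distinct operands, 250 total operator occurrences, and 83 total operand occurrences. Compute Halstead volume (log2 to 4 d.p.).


Formula: V = N * log2(η), where N = N1 + N2 and η = η1 + η2
η = 37 + 39 = 76
N = 250 + 83 = 333
log2(76) ≈ 6.2479
V = 333 * 6.2479 = 2080.55

2080.55


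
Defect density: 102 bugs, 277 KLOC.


Defect density = defects / KLOC
Defect density = 102 / 277
Defect density = 0.368 defects/KLOC

0.368 defects/KLOC


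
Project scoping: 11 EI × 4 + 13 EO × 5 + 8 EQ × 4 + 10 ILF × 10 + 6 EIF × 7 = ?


UFP = EI*4 + EO*5 + EQ*4 + ILF*10 + EIF*7
UFP = 11*4 + 13*5 + 8*4 + 10*10 + 6*7
UFP = 44 + 65 + 32 + 100 + 42
UFP = 283

283


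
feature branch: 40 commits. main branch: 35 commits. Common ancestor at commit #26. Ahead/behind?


Common ancestor: commit #26
feature commits after divergence: 40 - 26 = 14
main commits after divergence: 35 - 26 = 9
feature is 14 commits ahead of main
main is 9 commits ahead of feature

feature ahead: 14, main ahead: 9


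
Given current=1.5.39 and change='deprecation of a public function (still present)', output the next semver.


Current: 1.5.39
Change category: 'deprecation of a public function (still present)' → minor bump
SemVer rule: minor bump → increment MINOR, reset PATCH to 0 (MAJOR unchanged)
New: 1.6.0

1.6.0


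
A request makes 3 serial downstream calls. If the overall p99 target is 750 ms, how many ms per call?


Formula: per_stage = total_budget / stages
per_stage = 750 / 3
per_stage = 250.0 ms

250.0 ms


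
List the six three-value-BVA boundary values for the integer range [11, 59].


Range: [11, 59]
Boundaries: just below min, min, min+1, max-1, max, just above max
Values: [10, 11, 12, 58, 59, 60]

[10, 11, 12, 58, 59, 60]


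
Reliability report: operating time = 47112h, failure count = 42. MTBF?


Formula: MTBF = Total operating time / Number of failures
MTBF = 47112 / 42
MTBF = 1121.71 hours

1121.71 hours


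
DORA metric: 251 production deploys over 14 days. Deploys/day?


Formula: deployments per day = releases / days
= 251 / 14
= 17.929 deploys/day
(equivalently, 125.5 deploys/week)

17.929 deploys/day


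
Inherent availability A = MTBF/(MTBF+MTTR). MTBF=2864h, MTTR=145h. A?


Availability = MTBF / (MTBF + MTTR)
Availability = 2864 / (2864 + 145)
Availability = 2864 / 3009
Availability = 95.1811%

95.1811%


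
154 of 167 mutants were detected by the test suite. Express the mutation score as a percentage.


Mutation score = killed / total * 100
Mutation score = 154 / 167 * 100
Mutation score = 92.22%

92.22%


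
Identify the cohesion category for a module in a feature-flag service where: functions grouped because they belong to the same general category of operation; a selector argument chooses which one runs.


Reasoning: Grouped by category of activity, not by data or sequence
Type: Logical cohesion

Logical cohesion


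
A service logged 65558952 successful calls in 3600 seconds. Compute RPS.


Formula: throughput = requests / seconds
throughput = 65558952 / 3600
throughput = 18210.82 requests/second

18210.82 requests/second


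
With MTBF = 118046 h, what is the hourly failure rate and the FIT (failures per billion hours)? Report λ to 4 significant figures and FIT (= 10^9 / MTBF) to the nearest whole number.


Formula: λ = 1 / MTBF; FIT = λ × 1e9 = 1e9 / MTBF
λ = 1 / 118046 ≈ 8.471e-06 failures/hour
FIT = 1e9 / 118046 ≈ 8471 failures per 1e9 hours (nearest whole number)

λ = 8.471e-06 /h, FIT = 8471


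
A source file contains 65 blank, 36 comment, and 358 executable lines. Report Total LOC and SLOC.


Total LOC = blank + comment + code
Total LOC = 65 + 36 + 358 = 459
SLOC (source only) = code = 358

Total LOC: 459, SLOC: 358


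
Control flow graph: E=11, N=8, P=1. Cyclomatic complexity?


Formula: V(G) = E - N + 2P
V(G) = 11 - 8 + 2*1
V(G) = 3 + 2
V(G) = 5

5


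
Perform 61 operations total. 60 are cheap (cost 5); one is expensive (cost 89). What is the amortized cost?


Formula: Amortized cost = Total cost / Operations
Total cost = (60 * 5) + (1 * 89)
Total cost = 300 + 89 = 389
Amortized = 389 / 61 = 6.377

6.377


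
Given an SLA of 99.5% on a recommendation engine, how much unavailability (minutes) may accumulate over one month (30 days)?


Formula: allowed downtime = period * (100 - SLA) / 100
Period (month (30 days)) = 43200 minutes
Unavailability fraction = (100 - 99.5) / 100
Allowed downtime = 43200 * (100 - 99.5) / 100
Allowed downtime = 216.0 minutes

216.0 minutes


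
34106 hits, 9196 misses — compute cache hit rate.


Formula: hit rate = hits / (hits + misses) * 100
hit rate = 34106 / (34106 + 9196) * 100
hit rate = 34106 / 43302 * 100
hit rate = 78.76%

78.76%


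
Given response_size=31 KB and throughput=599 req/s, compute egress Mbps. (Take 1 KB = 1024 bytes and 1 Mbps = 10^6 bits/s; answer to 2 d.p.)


Formula: Mbps = payload_bytes * RPS * 8 / 1e6
Payload per request = 31 KB = 31 * 1024 = 31744 bytes
Total bytes/sec = 31744 * 599 = 19014656
Total bits/sec = 19014656 * 8 = 152117248
Mbps = 152117248 / 1e6 = 152.12

152.12 Mbps


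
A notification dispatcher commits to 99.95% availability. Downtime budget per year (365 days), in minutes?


Formula: allowed downtime = period * (100 - SLA) / 100
Period (year (365 days)) = 525600 minutes
Unavailability fraction = (100 - 99.95) / 100
Allowed downtime = 525600 * (100 - 99.95) / 100
Allowed downtime = 262.8 minutes

262.8 minutes


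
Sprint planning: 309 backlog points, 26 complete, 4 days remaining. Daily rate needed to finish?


Formula: Required rate = Remaining points / Days left
Remaining = 309 - 26 = 283 points
Required rate = 283 / 4 = 70.75 points/day

70.75 points/day


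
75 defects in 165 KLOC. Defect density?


Defect density = defects / KLOC
Defect density = 75 / 165
Defect density = 0.455 defects/KLOC

0.455 defects/KLOC


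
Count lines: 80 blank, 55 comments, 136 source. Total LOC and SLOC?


Total LOC = blank + comment + code
Total LOC = 80 + 55 + 136 = 271
SLOC (source only) = code = 136

Total LOC: 271, SLOC: 136


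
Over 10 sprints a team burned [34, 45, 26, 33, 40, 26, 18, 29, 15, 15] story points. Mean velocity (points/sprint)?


Formula: Avg velocity = Total points / Number of sprints
Points: [34, 45, 26, 33, 40, 26, 18, 29, 15, 15]
Sum = 34 + 45 + 26 + 33 + 40 + 26 + 18 + 29 + 15 + 15 = 281
Avg velocity = 281 / 10 = 28.1 points/sprint

28.1 points/sprint


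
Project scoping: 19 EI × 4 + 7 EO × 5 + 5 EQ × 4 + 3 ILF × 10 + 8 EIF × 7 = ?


UFP = EI*4 + EO*5 + EQ*4 + ILF*10 + EIF*7
UFP = 19*4 + 7*5 + 5*4 + 3*10 + 8*7
UFP = 76 + 35 + 20 + 30 + 56
UFP = 217

217


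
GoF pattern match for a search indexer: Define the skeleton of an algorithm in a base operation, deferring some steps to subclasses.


This matches the Template Method pattern

Template Method


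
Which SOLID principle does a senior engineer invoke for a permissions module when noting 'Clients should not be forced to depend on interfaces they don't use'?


This describes the Interface Segregation Principle (ISP)

Interface Segregation Principle (ISP)


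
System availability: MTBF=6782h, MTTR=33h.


Availability = MTBF / (MTBF + MTTR)
Availability = 6782 / (6782 + 33)
Availability = 6782 / 6815
Availability = 99.5158%

99.5158%


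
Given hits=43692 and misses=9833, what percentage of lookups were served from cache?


Formula: hit rate = hits / (hits + misses) * 100
hit rate = 43692 / (43692 + 9833) * 100
hit rate = 43692 / 53525 * 100
hit rate = 81.63%

81.63%


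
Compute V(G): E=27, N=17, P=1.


Formula: V(G) = E - N + 2P
V(G) = 27 - 17 + 2*1
V(G) = 10 + 2
V(G) = 12

12


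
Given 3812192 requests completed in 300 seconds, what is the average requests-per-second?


Formula: throughput = requests / seconds
throughput = 3812192 / 300
throughput = 12707.31 requests/second

12707.31 requests/second


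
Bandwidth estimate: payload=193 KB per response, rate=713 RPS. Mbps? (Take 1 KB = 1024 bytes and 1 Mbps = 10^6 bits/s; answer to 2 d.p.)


Formula: Mbps = payload_bytes * RPS * 8 / 1e6
Payload per request = 193 KB = 193 * 1024 = 197632 bytes
Total bytes/sec = 197632 * 713 = 140911616
Total bits/sec = 140911616 * 8 = 1127292928
Mbps = 1127292928 / 1e6 = 1127.29

1127.29 Mbps


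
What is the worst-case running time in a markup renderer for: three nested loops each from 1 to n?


Reasoning: three levels of nesting over n
Complexity: O(n^3)

O(n^3)


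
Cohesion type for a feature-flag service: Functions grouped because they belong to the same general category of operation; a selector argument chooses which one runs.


Reasoning: Grouped by category of activity, not by data or sequence
Type: Logical cohesion

Logical cohesion


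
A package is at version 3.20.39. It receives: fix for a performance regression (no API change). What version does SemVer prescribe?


Current: 3.20.39
Change category: 'fix for a performance regression (no API change)' → patch bump
SemVer rule: patch bump → increment PATCH (MAJOR and MINOR unchanged)
New: 3.20.40

3.20.40


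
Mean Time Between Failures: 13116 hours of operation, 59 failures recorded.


Formula: MTBF = Total operating time / Number of failures
MTBF = 13116 / 59
MTBF = 222.31 hours

222.31 hours


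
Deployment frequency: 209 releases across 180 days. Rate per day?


Formula: deployments per day = releases / days
= 209 / 180
= 1.161 deploys/day
(equivalently, 8.13 deploys/week)

1.161 deploys/day


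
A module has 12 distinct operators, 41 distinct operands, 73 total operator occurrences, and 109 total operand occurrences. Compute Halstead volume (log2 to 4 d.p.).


Formula: V = N * log2(η), where N = N1 + N2 and η = η1 + η2
η = 12 + 41 = 53
N = 73 + 109 = 182
log2(53) ≈ 5.7279
V = 182 * 5.7279 = 1042.48

1042.48


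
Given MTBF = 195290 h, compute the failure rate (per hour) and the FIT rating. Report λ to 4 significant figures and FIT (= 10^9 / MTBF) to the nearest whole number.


Formula: λ = 1 / MTBF; FIT = λ × 1e9 = 1e9 / MTBF
λ = 1 / 195290 ≈ 5.121e-06 failures/hour
FIT = 1e9 / 195290 ≈ 5121 failures per 1e9 hours (nearest whole number)

λ = 5.121e-06 /h, FIT = 5121


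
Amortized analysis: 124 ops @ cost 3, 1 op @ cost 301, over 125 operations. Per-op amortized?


Formula: Amortized cost = Total cost / Operations
Total cost = (124 * 3) + (1 * 301)
Total cost = 372 + 301 = 673
Amortized = 673 / 125 = 5.384

5.384


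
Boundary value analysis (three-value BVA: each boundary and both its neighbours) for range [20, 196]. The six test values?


Range: [20, 196]
Boundaries: just below min, min, min+1, max-1, max, just above max
Values: [19, 20, 21, 195, 196, 197]

[19, 20, 21, 195, 196, 197]


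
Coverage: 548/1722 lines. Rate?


Coverage = covered / total * 100
Coverage = 548 / 1722 * 100
Coverage = 31.82%

31.82%


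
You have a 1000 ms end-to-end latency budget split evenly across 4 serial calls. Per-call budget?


Formula: per_stage = total_budget / stages
per_stage = 1000 / 4
per_stage = 250.0 ms

250.0 ms


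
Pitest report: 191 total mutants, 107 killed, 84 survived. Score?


Mutation score = killed / total * 100
Mutation score = 107 / 191 * 100
Mutation score = 56.02%

56.02%


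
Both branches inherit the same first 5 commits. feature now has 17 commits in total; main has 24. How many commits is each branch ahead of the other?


Common ancestor: commit #5
feature commits after divergence: 17 - 5 = 12
main commits after divergence: 24 - 5 = 19
feature is 12 commits ahead of main
main is 19 commits ahead of feature

feature ahead: 12, main ahead: 19


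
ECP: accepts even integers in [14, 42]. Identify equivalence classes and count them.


Constraint: even integers in [14, 42]
Class 1: x < 14 — out-of-range invalid
Class 2: x in [14,42] but odd — wrong type invalid
Class 3: x in [14,42] and even — valid
Class 4: x > 42 — out-of-range invalid
Total equivalence classes: 4

4 equivalence classes


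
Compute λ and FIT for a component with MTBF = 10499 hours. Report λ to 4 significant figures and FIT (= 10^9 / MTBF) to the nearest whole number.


Formula: λ = 1 / MTBF; FIT = λ × 1e9 = 1e9 / MTBF
λ = 1 / 10499 ≈ 9.525e-05 failures/hour
FIT = 1e9 / 10499 ≈ 95247 failures per 1e9 hours (nearest whole number)

λ = 9.525e-05 /h, FIT = 95247


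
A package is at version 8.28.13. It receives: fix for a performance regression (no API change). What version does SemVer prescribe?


Current: 8.28.13
Change category: 'fix for a performance regression (no API change)' → patch bump
SemVer rule: patch bump → increment PATCH (MAJOR and MINOR unchanged)
New: 8.28.14

8.28.14


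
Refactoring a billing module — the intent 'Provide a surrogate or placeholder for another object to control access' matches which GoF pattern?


This matches the Proxy pattern

Proxy


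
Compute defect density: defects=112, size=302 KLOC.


Defect density = defects / KLOC
Defect density = 112 / 302
Defect density = 0.371 defects/KLOC

0.371 defects/KLOC


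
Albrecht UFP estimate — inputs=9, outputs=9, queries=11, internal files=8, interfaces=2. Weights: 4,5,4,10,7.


UFP = EI*4 + EO*5 + EQ*4 + ILF*10 + EIF*7
UFP = 9*4 + 9*5 + 11*4 + 8*10 + 2*7
UFP = 36 + 45 + 44 + 80 + 14
UFP = 219

219


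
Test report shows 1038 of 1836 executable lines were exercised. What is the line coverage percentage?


Coverage = covered / total * 100
Coverage = 1038 / 1836 * 100
Coverage = 56.54%

56.54%


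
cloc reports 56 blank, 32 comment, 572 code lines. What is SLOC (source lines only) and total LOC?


Total LOC = blank + comment + code
Total LOC = 56 + 32 + 572 = 660
SLOC (source only) = code = 572

Total LOC: 660, SLOC: 572


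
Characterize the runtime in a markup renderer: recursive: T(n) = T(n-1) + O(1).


Reasoning: linear recursion with constant work per frame
Complexity: O(n)

O(n)


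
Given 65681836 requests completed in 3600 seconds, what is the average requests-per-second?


Formula: throughput = requests / seconds
throughput = 65681836 / 3600
throughput = 18244.95 requests/second

18244.95 requests/second


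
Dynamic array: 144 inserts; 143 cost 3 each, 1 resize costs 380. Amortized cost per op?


Formula: Amortized cost = Total cost / Operations
Total cost = (143 * 3) + (1 * 380)
Total cost = 429 + 380 = 809
Amortized = 809 / 144 = 5.6181

5.6181


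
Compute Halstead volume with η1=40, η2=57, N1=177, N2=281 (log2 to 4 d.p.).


Formula: V = N * log2(η), where N = N1 + N2 and η = η1 + η2
η = 40 + 57 = 97
N = 177 + 281 = 458
log2(97) ≈ 6.5999
V = 458 * 6.5999 = 3022.75

3022.75


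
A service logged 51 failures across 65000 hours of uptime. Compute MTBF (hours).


Formula: MTBF = Total operating time / Number of failures
MTBF = 65000 / 51
MTBF = 1274.51 hours

1274.51 hours


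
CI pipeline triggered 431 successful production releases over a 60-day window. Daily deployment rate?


Formula: deployments per day = releases / days
= 431 / 60
= 7.183 deploys/day
(equivalently, 50.28 deploys/week)

7.183 deploys/day


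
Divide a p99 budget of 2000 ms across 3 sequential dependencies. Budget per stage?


Formula: per_stage = total_budget / stages
per_stage = 2000 / 3
per_stage = 666.67 ms

666.67 ms


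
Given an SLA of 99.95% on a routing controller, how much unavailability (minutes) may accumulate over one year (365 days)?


Formula: allowed downtime = period * (100 - SLA) / 100
Period (year (365 days)) = 525600 minutes
Unavailability fraction = (100 - 99.95) / 100
Allowed downtime = 525600 * (100 - 99.95) / 100
Allowed downtime = 262.8 minutes

262.8 minutes


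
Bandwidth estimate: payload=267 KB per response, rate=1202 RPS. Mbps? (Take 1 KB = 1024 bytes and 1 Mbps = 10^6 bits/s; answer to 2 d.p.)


Formula: Mbps = payload_bytes * RPS * 8 / 1e6
Payload per request = 267 KB = 267 * 1024 = 273408 bytes
Total bytes/sec = 273408 * 1202 = 328636416
Total bits/sec = 328636416 * 8 = 2629091328
Mbps = 2629091328 / 1e6 = 2629.09

2629.09 Mbps


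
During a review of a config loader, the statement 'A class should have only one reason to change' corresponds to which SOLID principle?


This describes the Single Responsibility Principle (SRP)

Single Responsibility Principle (SRP)


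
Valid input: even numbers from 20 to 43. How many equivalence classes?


Constraint: even integers in [20, 43]
Class 1: x < 20 — out-of-range invalid
Class 2: x in [20,43] but odd — wrong type invalid
Class 3: x in [20,43] and even — valid
Class 4: x > 43 — out-of-range invalid
Total equivalence classes: 4

4 equivalence classes


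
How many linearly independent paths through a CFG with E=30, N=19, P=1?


Formula: V(G) = E - N + 2P
V(G) = 30 - 19 + 2*1
V(G) = 11 + 2
V(G) = 13

13


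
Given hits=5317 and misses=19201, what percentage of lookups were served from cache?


Formula: hit rate = hits / (hits + misses) * 100
hit rate = 5317 / (5317 + 19201) * 100
hit rate = 5317 / 24518 * 100
hit rate = 21.69%

21.69%


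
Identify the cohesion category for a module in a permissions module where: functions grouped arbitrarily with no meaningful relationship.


Reasoning: Worst: random grouping
Type: Coincidental cohesion

Coincidental cohesion


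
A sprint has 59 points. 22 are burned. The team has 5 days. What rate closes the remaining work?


Formula: Required rate = Remaining points / Days left
Remaining = 59 - 22 = 37 points
Required rate = 37 / 5 = 7.4 points/day

7.4 points/day


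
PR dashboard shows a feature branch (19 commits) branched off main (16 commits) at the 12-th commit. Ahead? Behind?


Common ancestor: commit #12
feature commits after divergence: 19 - 12 = 7
main commits after divergence: 16 - 12 = 4
feature is 7 commits ahead of main
main is 4 commits ahead of feature

feature ahead: 7, main ahead: 4


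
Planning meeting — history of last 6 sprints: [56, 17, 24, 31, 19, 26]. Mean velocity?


Formula: Avg velocity = Total points / Number of sprints
Points: [56, 17, 24, 31, 19, 26]
Sum = 56 + 17 + 24 + 31 + 19 + 26 = 173
Avg velocity = 173 / 6 = 28.83 points/sprint

28.83 points/sprint


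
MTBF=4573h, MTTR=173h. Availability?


Availability = MTBF / (MTBF + MTTR)
Availability = 4573 / (4573 + 173)
Availability = 4573 / 4746
Availability = 96.3548%

96.3548%


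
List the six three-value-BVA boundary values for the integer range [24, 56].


Range: [24, 56]
Boundaries: just below min, min, min+1, max-1, max, just above max
Values: [23, 24, 25, 55, 56, 57]

[23, 24, 25, 55, 56, 57]


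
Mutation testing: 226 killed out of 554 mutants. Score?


Mutation score = killed / total * 100
Mutation score = 226 / 554 * 100
Mutation score = 40.79%

40.79%


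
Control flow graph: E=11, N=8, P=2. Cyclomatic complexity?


Formula: V(G) = E - N + 2P
V(G) = 11 - 8 + 2*2
V(G) = 3 + 4
V(G) = 7

7


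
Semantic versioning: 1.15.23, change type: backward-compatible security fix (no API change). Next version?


Current: 1.15.23
Change category: 'backward-compatible security fix (no API change)' → patch bump
SemVer rule: patch bump → increment PATCH (MAJOR and MINOR unchanged)
New: 1.15.24

1.15.24


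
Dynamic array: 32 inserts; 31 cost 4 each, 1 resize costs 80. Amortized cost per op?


Formula: Amortized cost = Total cost / Operations
Total cost = (31 * 4) + (1 * 80)
Total cost = 124 + 80 = 204
Amortized = 204 / 32 = 6.375

6.375


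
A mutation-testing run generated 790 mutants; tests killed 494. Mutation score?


Mutation score = killed / total * 100
Mutation score = 494 / 790 * 100
Mutation score = 62.53%

62.53%


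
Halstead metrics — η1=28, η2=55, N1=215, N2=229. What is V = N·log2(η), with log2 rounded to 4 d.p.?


Formula: V = N * log2(η), where N = N1 + N2 and η = η1 + η2
η = 28 + 55 = 83
N = 215 + 229 = 444
log2(83) ≈ 6.3750
V = 444 * 6.3750 = 2830.50

2830.50


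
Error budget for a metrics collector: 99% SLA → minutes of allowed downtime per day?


Formula: allowed downtime = period * (100 - SLA) / 100
Period (day) = 1440 minutes
Unavailability fraction = (100 - 99.0) / 100
Allowed downtime = 1440 * (100 - 99.0) / 100
Allowed downtime = 14.4 minutes

14.4 minutes


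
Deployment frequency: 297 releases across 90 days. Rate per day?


Formula: deployments per day = releases / days
= 297 / 90
= 3.3 deploys/day
(equivalently, 23.1 deploys/week)

3.3 deploys/day


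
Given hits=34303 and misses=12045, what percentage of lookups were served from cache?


Formula: hit rate = hits / (hits + misses) * 100
hit rate = 34303 / (34303 + 12045) * 100
hit rate = 34303 / 46348 * 100
hit rate = 74.01%

74.01%


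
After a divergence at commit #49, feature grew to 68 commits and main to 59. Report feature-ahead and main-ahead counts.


Common ancestor: commit #49
feature commits after divergence: 68 - 49 = 19
main commits after divergence: 59 - 49 = 10
feature is 19 commits ahead of main
main is 10 commits ahead of feature

feature ahead: 19, main ahead: 10


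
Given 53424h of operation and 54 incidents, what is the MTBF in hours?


Formula: MTBF = Total operating time / Number of failures
MTBF = 53424 / 54
MTBF = 989.33 hours

989.33 hours


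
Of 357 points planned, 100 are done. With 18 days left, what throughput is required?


Formula: Required rate = Remaining points / Days left
Remaining = 357 - 100 = 257 points
Required rate = 257 / 18 = 14.28 points/day

14.28 points/day


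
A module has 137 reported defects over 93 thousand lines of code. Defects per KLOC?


Defect density = defects / KLOC
Defect density = 137 / 93
Defect density = 1.473 defects/KLOC

1.473 defects/KLOC


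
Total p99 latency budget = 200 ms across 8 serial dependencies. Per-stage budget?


Formula: per_stage = total_budget / stages
per_stage = 200 / 8
per_stage = 25.0 ms

25.0 ms


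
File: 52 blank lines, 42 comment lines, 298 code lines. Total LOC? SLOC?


Total LOC = blank + comment + code
Total LOC = 52 + 42 + 298 = 392
SLOC (source only) = code = 298

Total LOC: 392, SLOC: 298


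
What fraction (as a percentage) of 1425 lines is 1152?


Coverage = covered / total * 100
Coverage = 1152 / 1425 * 100
Coverage = 80.84%

80.84%


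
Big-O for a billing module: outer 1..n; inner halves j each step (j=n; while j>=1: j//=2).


Reasoning: n times log n
Complexity: O(n log n)

O(n log n)


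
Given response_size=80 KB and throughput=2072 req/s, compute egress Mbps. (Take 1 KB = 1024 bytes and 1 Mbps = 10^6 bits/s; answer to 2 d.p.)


Formula: Mbps = payload_bytes * RPS * 8 / 1e6
Payload per request = 80 KB = 80 * 1024 = 81920 bytes
Total bytes/sec = 81920 * 2072 = 169738240
Total bits/sec = 169738240 * 8 = 1357905920
Mbps = 1357905920 / 1e6 = 1357.91

1357.91 Mbps


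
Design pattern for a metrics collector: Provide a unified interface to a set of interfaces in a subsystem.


This matches the Facade pattern

Facade


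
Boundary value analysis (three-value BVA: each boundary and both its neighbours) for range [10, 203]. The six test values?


Range: [10, 203]
Boundaries: just below min, min, min+1, max-1, max, just above max
Values: [9, 10, 11, 202, 203, 204]

[9, 10, 11, 202, 203, 204]


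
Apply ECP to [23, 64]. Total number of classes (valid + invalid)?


Valid range: [23, 64]
Class 1: x < 23 — invalid
Class 2: 23 ≤ x ≤ 64 — valid
Class 3: x > 64 — invalid
Total equivalence classes: 3

3 equivalence classes


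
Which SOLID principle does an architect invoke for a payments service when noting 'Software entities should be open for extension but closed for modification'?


This describes the Open/Closed Principle (OCP)

Open/Closed Principle (OCP)


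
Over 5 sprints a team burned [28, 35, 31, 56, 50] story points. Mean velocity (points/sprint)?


Formula: Avg velocity = Total points / Number of sprints
Points: [28, 35, 31, 56, 50]
Sum = 28 + 35 + 31 + 56 + 50 = 200
Avg velocity = 200 / 5 = 40.0 points/sprint

40.0 points/sprint


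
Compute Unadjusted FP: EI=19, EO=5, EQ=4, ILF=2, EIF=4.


UFP = EI*4 + EO*5 + EQ*4 + ILF*10 + EIF*7
UFP = 19*4 + 5*5 + 4*4 + 2*10 + 4*7
UFP = 76 + 25 + 16 + 20 + 28
UFP = 165

165


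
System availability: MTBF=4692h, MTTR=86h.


Availability = MTBF / (MTBF + MTTR)
Availability = 4692 / (4692 + 86)
Availability = 4692 / 4778
Availability = 98.2001%

98.2001%


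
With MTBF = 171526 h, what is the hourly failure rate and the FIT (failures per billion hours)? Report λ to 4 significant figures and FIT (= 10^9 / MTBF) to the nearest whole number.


Formula: λ = 1 / MTBF; FIT = λ × 1e9 = 1e9 / MTBF
λ = 1 / 171526 ≈ 5.830e-06 failures/hour
FIT = 1e9 / 171526 ≈ 5830 failures per 1e9 hours (nearest whole number)

λ = 5.830e-06 /h, FIT = 5830


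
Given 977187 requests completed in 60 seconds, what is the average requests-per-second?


Formula: throughput = requests / seconds
throughput = 977187 / 60
throughput = 16286.45 requests/second

16286.45 requests/second


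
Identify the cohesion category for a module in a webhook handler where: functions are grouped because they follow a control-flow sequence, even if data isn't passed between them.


Reasoning: Grouped by order of execution within a routine, not by data flow
Type: Procedural cohesion

Procedural cohesion


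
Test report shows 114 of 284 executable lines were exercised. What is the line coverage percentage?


Coverage = covered / total * 100
Coverage = 114 / 284 * 100
Coverage = 40.14%

40.14%


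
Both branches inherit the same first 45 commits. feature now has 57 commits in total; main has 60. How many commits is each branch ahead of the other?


Common ancestor: commit #45
feature commits after divergence: 57 - 45 = 12
main commits after divergence: 60 - 45 = 15
feature is 12 commits ahead of main
main is 15 commits ahead of feature

feature ahead: 12, main ahead: 15


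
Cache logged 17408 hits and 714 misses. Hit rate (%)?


Formula: hit rate = hits / (hits + misses) * 100
hit rate = 17408 / (17408 + 714) * 100
hit rate = 17408 / 18122 * 100
hit rate = 96.06%

96.06%


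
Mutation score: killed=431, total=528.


Mutation score = killed / total * 100
Mutation score = 431 / 528 * 100
Mutation score = 81.63%

81.63%


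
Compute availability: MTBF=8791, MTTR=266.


Availability = MTBF / (MTBF + MTTR)
Availability = 8791 / (8791 + 266)
Availability = 8791 / 9057
Availability = 97.063%

97.063%


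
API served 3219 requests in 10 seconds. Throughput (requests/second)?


Formula: throughput = requests / seconds
throughput = 3219 / 10
throughput = 321.9 requests/second

321.9 requests/second


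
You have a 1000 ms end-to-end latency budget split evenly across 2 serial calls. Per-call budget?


Formula: per_stage = total_budget / stages
per_stage = 1000 / 2
per_stage = 500.0 ms

500.0 ms


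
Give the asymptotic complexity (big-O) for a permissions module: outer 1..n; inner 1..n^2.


Reasoning: n times n^2
Complexity: O(n^3)

O(n^3)


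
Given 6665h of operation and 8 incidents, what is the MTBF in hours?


Formula: MTBF = Total operating time / Number of failures
MTBF = 6665 / 8
MTBF = 833.13 hours

833.13 hours


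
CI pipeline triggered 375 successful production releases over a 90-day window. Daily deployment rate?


Formula: deployments per day = releases / days
= 375 / 90
= 4.167 deploys/day
(equivalently, 29.17 deploys/week)

4.167 deploys/day


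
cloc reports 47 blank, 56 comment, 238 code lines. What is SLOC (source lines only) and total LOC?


Total LOC = blank + comment + code
Total LOC = 47 + 56 + 238 = 341
SLOC (source only) = code = 238

Total LOC: 341, SLOC: 238


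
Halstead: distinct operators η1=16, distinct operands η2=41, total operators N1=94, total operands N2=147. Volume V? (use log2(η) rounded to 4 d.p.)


Formula: V = N * log2(η), where N = N1 + N2 and η = η1 + η2
η = 16 + 41 = 57
N = 94 + 147 = 241
log2(57) ≈ 5.8329
V = 241 * 5.8329 = 1405.73

1405.73


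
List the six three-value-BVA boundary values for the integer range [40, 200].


Range: [40, 200]
Boundaries: just below min, min, min+1, max-1, max, just above max
Values: [39, 40, 41, 199, 200, 201]

[39, 40, 41, 199, 200, 201]


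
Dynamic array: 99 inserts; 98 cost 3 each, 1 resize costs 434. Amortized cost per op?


Formula: Amortized cost = Total cost / Operations
Total cost = (98 * 3) + (1 * 434)
Total cost = 294 + 434 = 728
Amortized = 728 / 99 = 7.3535

7.3535


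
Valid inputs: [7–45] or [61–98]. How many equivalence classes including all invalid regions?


Valid ranges: [7,45] and [61,98]
Class 1: x < 7 — invalid
Class 2: 7 ≤ x ≤ 45 — valid
Class 3: 45 < x < 61 — invalid (gap between ranges)
Class 4: 61 ≤ x ≤ 98 — valid
Class 5: x > 98 — invalid
Total equivalence classes: 5

5 equivalence classes


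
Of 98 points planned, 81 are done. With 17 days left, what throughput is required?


Formula: Required rate = Remaining points / Days left
Remaining = 98 - 81 = 17 points
Required rate = 17 / 17 = 1.0 points/day

1.0 points/day


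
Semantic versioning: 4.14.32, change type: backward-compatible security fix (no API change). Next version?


Current: 4.14.32
Change category: 'backward-compatible security fix (no API change)' → patch bump
SemVer rule: patch bump → increment PATCH (MAJOR and MINOR unchanged)
New: 4.14.33

4.14.33


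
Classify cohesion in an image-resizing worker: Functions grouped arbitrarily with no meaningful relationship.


Reasoning: Worst: random grouping
Type: Coincidental cohesion

Coincidental cohesion


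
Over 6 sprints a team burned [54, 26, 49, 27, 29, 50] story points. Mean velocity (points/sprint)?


Formula: Avg velocity = Total points / Number of sprints
Points: [54, 26, 49, 27, 29, 50]
Sum = 54 + 26 + 49 + 27 + 29 + 50 = 235
Avg velocity = 235 / 6 = 39.17 points/sprint

39.17 points/sprint


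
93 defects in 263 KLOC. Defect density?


Defect density = defects / KLOC
Defect density = 93 / 263
Defect density = 0.354 defects/KLOC

0.354 defects/KLOC


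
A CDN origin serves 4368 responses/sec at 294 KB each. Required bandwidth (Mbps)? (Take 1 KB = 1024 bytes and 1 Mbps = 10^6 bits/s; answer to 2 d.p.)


Formula: Mbps = payload_bytes * RPS * 8 / 1e6
Payload per request = 294 KB = 294 * 1024 = 301056 bytes
Total bytes/sec = 301056 * 4368 = 1315012608
Total bits/sec = 1315012608 * 8 = 10520100864
Mbps = 10520100864 / 1e6 = 10520.1

10520.1 Mbps
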